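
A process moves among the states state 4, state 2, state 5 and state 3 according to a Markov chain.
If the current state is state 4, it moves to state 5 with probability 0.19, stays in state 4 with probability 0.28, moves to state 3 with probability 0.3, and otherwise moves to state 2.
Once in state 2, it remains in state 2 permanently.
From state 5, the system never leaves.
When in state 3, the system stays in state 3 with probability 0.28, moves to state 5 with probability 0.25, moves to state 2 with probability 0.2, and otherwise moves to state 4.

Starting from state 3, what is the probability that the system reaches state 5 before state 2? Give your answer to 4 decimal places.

Let h(s) be the probability of absorption at state 5 starting from transient state s. Then h(state 5) = 1 and h(state 2) = 0. By first-step analysis:
h(state 4) = 0.28·h(state 4) + 0.23·0 + 0.19·1 + 0.3·h(state 3)
h(state 3) = 0.27·h(state 4) + 0.2·0 + 0.25·1 + 0.28·h(state 3)
Solving: h(state 4) = 0.4842, h(state 3) = 0.5288.
Starting from state 3, the probability is 0.5288.

0.5288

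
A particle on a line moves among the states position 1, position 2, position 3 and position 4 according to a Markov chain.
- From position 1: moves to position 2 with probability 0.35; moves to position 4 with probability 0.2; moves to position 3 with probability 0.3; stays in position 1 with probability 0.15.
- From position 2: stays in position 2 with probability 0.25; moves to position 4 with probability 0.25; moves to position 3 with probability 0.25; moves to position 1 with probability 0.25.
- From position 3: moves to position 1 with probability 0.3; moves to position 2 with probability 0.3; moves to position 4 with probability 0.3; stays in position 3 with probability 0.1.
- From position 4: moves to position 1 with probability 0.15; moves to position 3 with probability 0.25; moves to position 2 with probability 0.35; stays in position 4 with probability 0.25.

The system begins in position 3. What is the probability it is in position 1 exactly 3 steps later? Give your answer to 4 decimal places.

Propagate the distribution vector 3 steps from position 3.
After 0 steps: (0.0000, 0.0000, 1.0000, 0.0000)
After 1 step: (0.3000, 0.3000, 0.1000, 0.3000)
After 2 steps: (0.1950, 0.3150, 0.2500, 0.2400)
After 3 steps: (0.2190, 0.3060, 0.2223, 0.2528)
P(in position 1 after 3 steps) = 0.2190

0.2190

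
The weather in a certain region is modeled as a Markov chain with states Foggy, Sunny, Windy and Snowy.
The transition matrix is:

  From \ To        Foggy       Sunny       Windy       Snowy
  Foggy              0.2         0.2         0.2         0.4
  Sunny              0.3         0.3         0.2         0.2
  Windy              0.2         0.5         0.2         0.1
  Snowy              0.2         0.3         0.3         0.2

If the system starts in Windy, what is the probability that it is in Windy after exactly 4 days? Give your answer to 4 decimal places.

0.2229

Propagate the distribution vector 4 days from Windy.
After 0 days: (0.0000, 0.0000, 1.0000, 0.0000)
After 1 day: (0.2000, 0.5000, 0.2000, 0.1000)
After 2 days: (0.2500, 0.3200, 0.2100, 0.2200)
After 3 days: (0.2320, 0.3170, 0.2220, 0.2290)
After 4 days: (0.2317, 0.3212, 0.2229, 0.2242)
P(in Windy after 4 days) = 0.2229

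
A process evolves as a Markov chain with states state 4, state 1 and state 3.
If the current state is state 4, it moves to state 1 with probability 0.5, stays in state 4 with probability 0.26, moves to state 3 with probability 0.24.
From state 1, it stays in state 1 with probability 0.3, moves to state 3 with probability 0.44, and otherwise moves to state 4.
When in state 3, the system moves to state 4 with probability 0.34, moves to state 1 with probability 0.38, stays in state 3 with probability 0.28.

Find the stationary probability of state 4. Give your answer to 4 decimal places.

Let the stationary distribution be π with π = πP and π_1 + π_2 + π_3 = 1.
π_1 = 0.26·π_1 + 0.26·π_2 + 0.34·π_3
π_2 = 0.5·π_1 + 0.3·π_2 + 0.38·π_3
Solving with the normalization constraint gives π = (0.2864, 0.3837, 0.3299).
So the stationary probability of state 4 is 0.2864.

0.2864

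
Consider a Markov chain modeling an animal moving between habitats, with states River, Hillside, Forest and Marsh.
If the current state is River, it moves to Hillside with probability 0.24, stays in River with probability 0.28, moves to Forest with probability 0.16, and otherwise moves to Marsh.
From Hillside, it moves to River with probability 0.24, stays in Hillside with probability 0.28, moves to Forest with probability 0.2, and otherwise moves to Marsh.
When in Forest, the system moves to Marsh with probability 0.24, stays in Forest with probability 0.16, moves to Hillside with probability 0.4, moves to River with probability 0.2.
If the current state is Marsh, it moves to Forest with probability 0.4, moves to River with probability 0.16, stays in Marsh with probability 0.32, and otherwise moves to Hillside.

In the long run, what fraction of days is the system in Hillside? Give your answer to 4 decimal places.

0.2537

Let the stationary distribution be π with π = πP and π_1 + π_2 + π_3 + π_4 = 1.
π_1 = 0.28·π_1 + 0.24·π_2 + 0.2·π_3 + 0.16·π_4
π_2 = 0.24·π_1 + 0.28·π_2 + 0.4·π_3 + 0.12·π_4
π_3 = 0.16·π_1 + 0.2·π_2 + 0.16·π_3 + 0.4·π_4
Solving with the normalization constraint gives π = (0.2158, 0.2537, 0.2399, 0.2907).
So the stationary probability of Hillside is 0.2537.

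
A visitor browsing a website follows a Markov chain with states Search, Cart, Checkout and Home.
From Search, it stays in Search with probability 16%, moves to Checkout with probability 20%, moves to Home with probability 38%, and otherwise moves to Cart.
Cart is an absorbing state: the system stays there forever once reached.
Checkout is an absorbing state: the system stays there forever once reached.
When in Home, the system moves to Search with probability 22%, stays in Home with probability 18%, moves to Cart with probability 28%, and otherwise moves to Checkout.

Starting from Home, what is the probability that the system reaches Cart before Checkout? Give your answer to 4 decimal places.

Let h(s) be the probability of absorption at Cart starting from transient state s. Then h(Cart) = 1 and h(Checkout) = 0. By first-step analysis:
h(Search) = 0.16·h(Search) + 0.26·1 + 0.2·0 + 0.38·h(Home)
h(Home) = 0.22·h(Search) + 0.28·1 + 0.32·0 + 0.18·h(Home)
Solving: h(Search) = 0.5281, h(Home) = 0.4831.
Starting from Home, the probability is 0.4831.

0.4831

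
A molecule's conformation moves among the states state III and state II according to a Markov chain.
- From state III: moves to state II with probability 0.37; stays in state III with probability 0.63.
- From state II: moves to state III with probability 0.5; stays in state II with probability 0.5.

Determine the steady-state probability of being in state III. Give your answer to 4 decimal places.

0.5747

Let the stationary distribution be π with π = πP and π_1 + π_2 = 1.
π_1 = 0.63·π_1 + 0.5·π_2
Solving with the normalization constraint gives π = (0.5747, 0.4253).
So the stationary probability of state III is 0.5747.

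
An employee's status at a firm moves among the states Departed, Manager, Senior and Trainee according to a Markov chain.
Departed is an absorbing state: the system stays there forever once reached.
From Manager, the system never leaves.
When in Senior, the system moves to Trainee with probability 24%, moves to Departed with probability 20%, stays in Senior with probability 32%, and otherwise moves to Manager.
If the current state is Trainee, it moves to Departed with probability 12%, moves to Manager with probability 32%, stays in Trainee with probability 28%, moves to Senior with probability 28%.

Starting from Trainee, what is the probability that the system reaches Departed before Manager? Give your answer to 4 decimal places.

0.3258

Let h(s) be the probability of absorption at Departed starting from transient state s. Then h(Departed) = 1 and h(Manager) = 0. By first-step analysis:
h(Senior) = 0.2·1 + 0.24·0 + 0.32·h(Senior) + 0.24·h(Trainee)
h(Trainee) = 0.12·1 + 0.32·0 + 0.28·h(Senior) + 0.28·h(Trainee)
Solving: h(Senior) = 0.4091, h(Trainee) = 0.3258.
Starting from Trainee, the probability is 0.3258.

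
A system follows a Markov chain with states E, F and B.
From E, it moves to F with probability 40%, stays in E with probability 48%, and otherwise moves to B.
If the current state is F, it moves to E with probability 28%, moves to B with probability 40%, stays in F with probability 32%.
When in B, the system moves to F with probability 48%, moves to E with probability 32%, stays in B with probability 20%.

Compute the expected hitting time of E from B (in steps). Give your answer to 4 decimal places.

Let t(s) be the expected number of steps to first reach E from state s, with t(E) = 0. Conditioning on the first step:
t(F) = 1 + 0.32·t(F) + 0.4·t(B)
t(B) = 1 + 0.48·t(F) + 0.2·t(B)
Solving: t(F) = 3.4091, t(B) = 3.2955.
Expected steps from B to E: 3.2955.

3.2955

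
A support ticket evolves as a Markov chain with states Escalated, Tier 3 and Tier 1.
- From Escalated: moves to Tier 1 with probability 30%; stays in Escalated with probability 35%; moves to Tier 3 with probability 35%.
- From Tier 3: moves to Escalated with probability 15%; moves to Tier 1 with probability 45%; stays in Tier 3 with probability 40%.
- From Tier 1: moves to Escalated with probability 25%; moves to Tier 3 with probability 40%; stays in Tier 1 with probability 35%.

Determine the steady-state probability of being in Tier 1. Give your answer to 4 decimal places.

Let the stationary distribution be π with π = πP and π_1 + π_2 + π_3 = 1.
π_1 = 0.35·π_1 + 0.15·π_2 + 0.25·π_3
π_2 = 0.35·π_1 + 0.4·π_2 + 0.4·π_3
Solving with the normalization constraint gives π = (0.2346, 0.3883, 0.3771).
So the stationary probability of Tier 1 is 0.3771.

0.3771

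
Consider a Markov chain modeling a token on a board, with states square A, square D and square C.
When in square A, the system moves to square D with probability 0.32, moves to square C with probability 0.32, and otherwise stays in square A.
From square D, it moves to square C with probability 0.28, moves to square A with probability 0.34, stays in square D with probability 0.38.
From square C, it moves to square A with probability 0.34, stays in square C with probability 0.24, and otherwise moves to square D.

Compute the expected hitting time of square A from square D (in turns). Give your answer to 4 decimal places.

Let t(s) be the expected number of turns to first reach square A from state s, with t(square A) = 0. Conditioning on the first turn:
t(square D) = 1 + 0.38·t(square D) + 0.28·t(square C)
t(square C) = 1 + 0.42·t(square D) + 0.24·t(square C)
Solving: t(square D) = 2.9412, t(square C) = 2.9412.
Expected turns from square D to square A: 2.9412.

2.9412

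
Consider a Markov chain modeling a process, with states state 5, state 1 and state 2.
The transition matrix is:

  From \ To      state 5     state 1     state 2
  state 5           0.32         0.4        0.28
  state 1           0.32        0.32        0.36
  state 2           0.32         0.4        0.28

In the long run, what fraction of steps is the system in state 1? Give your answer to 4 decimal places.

0.3704

Let the stationary distribution be π with π = πP and π_1 + π_2 + π_3 = 1.
π_1 = 0.32·π_1 + 0.32·π_2 + 0.32·π_3
π_2 = 0.4·π_1 + 0.32·π_2 + 0.4·π_3
Solving with the normalization constraint gives π = (0.3200, 0.3704, 0.3096).
So the stationary probability of state 1 is 0.3704.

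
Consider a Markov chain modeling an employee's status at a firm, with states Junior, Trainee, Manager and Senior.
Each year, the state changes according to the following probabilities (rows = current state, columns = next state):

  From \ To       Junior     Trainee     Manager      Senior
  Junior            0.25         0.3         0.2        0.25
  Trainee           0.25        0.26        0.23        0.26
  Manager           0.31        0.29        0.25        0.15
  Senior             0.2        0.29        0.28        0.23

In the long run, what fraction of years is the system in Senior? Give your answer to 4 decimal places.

Let the stationary distribution be π with π = πP and π_1 + π_2 + π_3 + π_4 = 1.
π_1 = 0.25·π_1 + 0.25·π_2 + 0.31·π_3 + 0.2·π_4
π_2 = 0.3·π_1 + 0.26·π_2 + 0.29·π_3 + 0.29·π_4
π_3 = 0.2·π_1 + 0.23·π_2 + 0.25·π_3 + 0.28·π_4
Solving with the normalization constraint gives π = (0.2531, 0.2840, 0.2384, 0.2245).
So the stationary probability of Senior is 0.2245.

0.2245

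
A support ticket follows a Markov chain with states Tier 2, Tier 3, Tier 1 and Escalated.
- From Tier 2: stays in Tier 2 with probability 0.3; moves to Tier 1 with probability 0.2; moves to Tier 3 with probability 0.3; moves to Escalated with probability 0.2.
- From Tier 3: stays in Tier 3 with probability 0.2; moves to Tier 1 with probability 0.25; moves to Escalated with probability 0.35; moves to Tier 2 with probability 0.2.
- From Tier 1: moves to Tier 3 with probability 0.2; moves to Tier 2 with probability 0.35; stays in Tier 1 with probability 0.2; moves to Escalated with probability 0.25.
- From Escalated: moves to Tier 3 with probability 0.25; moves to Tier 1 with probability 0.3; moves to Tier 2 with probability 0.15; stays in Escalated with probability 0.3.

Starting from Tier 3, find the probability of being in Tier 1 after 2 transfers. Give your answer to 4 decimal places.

0.2450

Propagate the distribution vector 2 transfers from Tier 3.
After 0 transfers: (0.0000, 1.0000, 0.0000, 0.0000)
After 1 transfer: (0.2000, 0.2000, 0.2500, 0.3500)
After 2 transfers: (0.2400, 0.2375, 0.2450, 0.2775)
P(in Tier 1 after 2 transfers) = 0.2450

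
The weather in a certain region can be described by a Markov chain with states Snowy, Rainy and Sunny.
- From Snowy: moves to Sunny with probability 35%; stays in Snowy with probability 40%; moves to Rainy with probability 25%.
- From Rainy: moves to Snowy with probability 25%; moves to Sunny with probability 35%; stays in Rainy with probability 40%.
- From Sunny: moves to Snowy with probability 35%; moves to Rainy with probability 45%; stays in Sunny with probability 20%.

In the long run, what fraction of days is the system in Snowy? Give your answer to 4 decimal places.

Let the stationary distribution be π with π = πP and π_1 + π_2 + π_3 = 1.
π_1 = 0.4·π_1 + 0.25·π_2 + 0.35·π_3
π_2 = 0.25·π_1 + 0.4·π_2 + 0.45·π_3
Solving with the normalization constraint gives π = (0.3299, 0.3657, 0.3043).
So the stationary probability of Snowy is 0.3299.

0.3299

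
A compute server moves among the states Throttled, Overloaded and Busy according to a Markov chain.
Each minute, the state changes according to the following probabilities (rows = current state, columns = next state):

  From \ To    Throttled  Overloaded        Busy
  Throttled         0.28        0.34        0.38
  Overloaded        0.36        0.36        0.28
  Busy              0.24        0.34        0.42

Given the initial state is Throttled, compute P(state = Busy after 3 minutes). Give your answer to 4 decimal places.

0.3598

Propagate the distribution vector 3 minutes from Throttled.
After 0 minutes: (1.0000, 0.0000, 0.0000)
After 1 minute: (0.2800, 0.3400, 0.3800)
After 2 minutes: (0.2920, 0.3468, 0.3612)
After 3 minutes: (0.2933, 0.3469, 0.3598)
P(in Busy after 3 minutes) = 0.3598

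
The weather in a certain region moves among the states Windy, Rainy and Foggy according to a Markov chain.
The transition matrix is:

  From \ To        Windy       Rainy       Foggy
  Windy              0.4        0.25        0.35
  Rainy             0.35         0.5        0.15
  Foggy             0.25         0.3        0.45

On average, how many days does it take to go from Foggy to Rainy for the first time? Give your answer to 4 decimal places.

Let t(s) be the expected number of days to first reach Rainy from state s, with t(Rainy) = 0. Conditioning on the first day:
t(Windy) = 1 + 0.4·t(Windy) + 0.35·t(Foggy)
t(Foggy) = 1 + 0.25·t(Windy) + 0.45·t(Foggy)
Solving: t(Windy) = 3.7113, t(Foggy) = 3.5052.
Expected days from Foggy to Rainy: 3.5052.

3.5052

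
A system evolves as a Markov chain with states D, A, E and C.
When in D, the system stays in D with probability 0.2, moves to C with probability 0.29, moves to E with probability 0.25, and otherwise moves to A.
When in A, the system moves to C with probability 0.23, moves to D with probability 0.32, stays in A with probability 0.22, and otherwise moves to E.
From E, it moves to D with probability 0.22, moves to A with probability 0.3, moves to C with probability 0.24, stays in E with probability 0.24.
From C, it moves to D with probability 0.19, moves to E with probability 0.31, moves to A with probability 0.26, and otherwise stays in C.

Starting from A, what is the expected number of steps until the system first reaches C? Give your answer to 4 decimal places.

4.0283

Let t(s) be the expected number of steps to first reach C from state s, with t(C) = 0. Conditioning on the first step:
t(D) = 1 + 0.2·t(D) + 0.26·t(A) + 0.25·t(E)
t(A) = 1 + 0.32·t(D) + 0.22·t(A) + 0.23·t(E)
t(E) = 1 + 0.22·t(D) + 0.3·t(A) + 0.24·t(E)
Solving: t(D) = 3.8121, t(A) = 4.0283, t(E) = 4.0094.
Expected steps from A to C: 4.0283.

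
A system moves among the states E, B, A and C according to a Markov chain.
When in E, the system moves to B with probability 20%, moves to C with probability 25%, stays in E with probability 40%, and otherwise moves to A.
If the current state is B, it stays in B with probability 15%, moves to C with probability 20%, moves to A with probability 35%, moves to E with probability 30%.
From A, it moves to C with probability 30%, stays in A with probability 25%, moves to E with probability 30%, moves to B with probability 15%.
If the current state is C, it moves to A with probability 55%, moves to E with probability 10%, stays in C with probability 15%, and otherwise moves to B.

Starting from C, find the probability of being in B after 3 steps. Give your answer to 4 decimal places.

Propagate the distribution vector 3 steps from C.
After 0 steps: (0.0000, 0.0000, 0.0000, 1.0000)
After 1 step: (0.1000, 0.2000, 0.5500, 0.1500)
After 2 steps: (0.2800, 0.1625, 0.3050, 0.2525)
After 3 steps: (0.2775, 0.1766, 0.3140, 0.2319)
P(in B after 3 steps) = 0.1766

0.1766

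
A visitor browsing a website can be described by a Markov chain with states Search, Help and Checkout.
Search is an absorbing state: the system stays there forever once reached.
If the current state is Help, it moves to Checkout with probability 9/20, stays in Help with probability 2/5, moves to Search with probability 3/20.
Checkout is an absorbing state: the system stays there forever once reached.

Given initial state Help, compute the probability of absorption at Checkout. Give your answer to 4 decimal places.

0.7500

Let h(s) be the probability of absorption at Checkout starting from transient state s. Then h(Checkout) = 1 and h(Search) = 0. By first-step analysis:
h(Help) = 0.15·0 + 0.4·h(Help) + 0.45·1
Solving: h(Help) = 0.7500.
Starting from Help, the probability is 0.7500.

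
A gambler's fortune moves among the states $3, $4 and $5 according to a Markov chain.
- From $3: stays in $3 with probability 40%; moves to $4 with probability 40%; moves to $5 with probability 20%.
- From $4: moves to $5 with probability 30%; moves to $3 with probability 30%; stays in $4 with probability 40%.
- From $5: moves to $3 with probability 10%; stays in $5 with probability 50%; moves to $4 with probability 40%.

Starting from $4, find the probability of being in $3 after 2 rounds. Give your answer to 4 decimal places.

Sum over the intermediate state after 1 round:
P = P($4→$3)·P($3→$3) + P($4→$4)·P($4→$3) + P($4→$5)·P($5→$3)
  = 0.3×0.4 + 0.4×0.3 + 0.3×0.1
  = 0.1200 + 0.1200 + 0.0300 = 0.2700

0.2700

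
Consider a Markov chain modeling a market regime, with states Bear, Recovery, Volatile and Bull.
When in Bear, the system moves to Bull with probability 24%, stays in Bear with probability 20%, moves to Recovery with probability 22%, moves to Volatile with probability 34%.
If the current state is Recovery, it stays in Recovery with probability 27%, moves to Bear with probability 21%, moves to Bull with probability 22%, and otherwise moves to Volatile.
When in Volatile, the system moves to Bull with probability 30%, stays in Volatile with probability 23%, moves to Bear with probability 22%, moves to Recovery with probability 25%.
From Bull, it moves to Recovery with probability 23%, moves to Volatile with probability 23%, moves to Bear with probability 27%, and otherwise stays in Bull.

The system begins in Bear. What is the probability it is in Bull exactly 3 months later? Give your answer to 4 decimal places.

0.2591

Propagate the distribution vector 3 months from Bear.
After 0 months: (1.0000, 0.0000, 0.0000, 0.0000)
After 1 month: (0.2000, 0.2200, 0.3400, 0.2400)
After 2 months: (0.2258, 0.2436, 0.2674, 0.2632)
After 3 months: (0.2262, 0.2428, 0.2719, 0.2591)
P(in Bull after 3 months) = 0.2591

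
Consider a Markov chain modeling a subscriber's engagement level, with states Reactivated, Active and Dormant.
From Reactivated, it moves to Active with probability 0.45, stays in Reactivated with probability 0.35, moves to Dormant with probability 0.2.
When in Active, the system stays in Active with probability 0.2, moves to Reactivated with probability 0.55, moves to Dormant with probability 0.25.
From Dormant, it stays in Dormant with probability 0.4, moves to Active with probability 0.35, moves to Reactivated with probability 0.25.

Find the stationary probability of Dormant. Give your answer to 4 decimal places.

Let the stationary distribution be π with π = πP and π_1 + π_2 + π_3 = 1.
π_1 = 0.35·π_1 + 0.55·π_2 + 0.25·π_3
π_2 = 0.45·π_1 + 0.2·π_2 + 0.35·π_3
Solving with the normalization constraint gives π = (0.3905, 0.3383, 0.2711).
So the stationary probability of Dormant is 0.2711.

0.2711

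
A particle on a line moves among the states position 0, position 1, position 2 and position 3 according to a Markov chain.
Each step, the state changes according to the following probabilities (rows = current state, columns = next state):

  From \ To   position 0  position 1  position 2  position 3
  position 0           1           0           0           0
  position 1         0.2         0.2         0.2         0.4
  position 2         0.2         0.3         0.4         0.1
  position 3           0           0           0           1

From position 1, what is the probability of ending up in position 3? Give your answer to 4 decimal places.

Let h(s) be the probability of absorption at position 3 starting from transient state s. Then h(position 3) = 1 and h(position 0) = 0. By first-step analysis:
h(position 1) = 0.2·0 + 0.2·h(position 1) + 0.2·h(position 2) + 0.4·1
h(position 2) = 0.2·0 + 0.3·h(position 1) + 0.4·h(position 2) + 0.1·1
Solving: h(position 1) = 0.6190, h(position 2) = 0.4762.
Starting from position 1, the probability is 0.6190.

0.6190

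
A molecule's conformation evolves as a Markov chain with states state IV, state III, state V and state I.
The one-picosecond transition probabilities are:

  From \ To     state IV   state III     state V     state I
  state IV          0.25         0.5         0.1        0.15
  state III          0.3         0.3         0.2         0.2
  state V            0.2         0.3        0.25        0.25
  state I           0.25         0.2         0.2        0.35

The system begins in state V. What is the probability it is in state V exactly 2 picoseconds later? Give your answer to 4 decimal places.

Propagate the distribution vector 2 picoseconds from state V.
After 0 picoseconds: (0.0000, 0.0000, 1.0000, 0.0000)
After 1 picosecond: (0.2000, 0.3000, 0.2500, 0.2500)
After 2 picoseconds: (0.2525, 0.3150, 0.1925, 0.2400)
P(in state V after 2 picoseconds) = 0.1925

0.1925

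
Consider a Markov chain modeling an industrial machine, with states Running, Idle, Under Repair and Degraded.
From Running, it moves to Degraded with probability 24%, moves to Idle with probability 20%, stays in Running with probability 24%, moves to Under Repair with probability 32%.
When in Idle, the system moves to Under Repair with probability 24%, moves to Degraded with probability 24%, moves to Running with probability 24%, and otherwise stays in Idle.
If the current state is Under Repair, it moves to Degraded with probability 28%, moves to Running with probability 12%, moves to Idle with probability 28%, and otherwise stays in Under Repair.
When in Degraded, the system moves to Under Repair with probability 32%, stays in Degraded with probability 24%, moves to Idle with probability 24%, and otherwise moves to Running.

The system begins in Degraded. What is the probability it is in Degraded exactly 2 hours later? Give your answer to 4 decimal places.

Propagate the distribution vector 2 hours from Degraded.
After 0 hours: (0.0000, 0.0000, 0.0000, 1.0000)
After 1 hour: (0.2000, 0.2400, 0.3200, 0.2400)
After 2 hours: (0.1920, 0.2544, 0.3008, 0.2528)
P(in Degraded after 2 hours) = 0.2528

0.2528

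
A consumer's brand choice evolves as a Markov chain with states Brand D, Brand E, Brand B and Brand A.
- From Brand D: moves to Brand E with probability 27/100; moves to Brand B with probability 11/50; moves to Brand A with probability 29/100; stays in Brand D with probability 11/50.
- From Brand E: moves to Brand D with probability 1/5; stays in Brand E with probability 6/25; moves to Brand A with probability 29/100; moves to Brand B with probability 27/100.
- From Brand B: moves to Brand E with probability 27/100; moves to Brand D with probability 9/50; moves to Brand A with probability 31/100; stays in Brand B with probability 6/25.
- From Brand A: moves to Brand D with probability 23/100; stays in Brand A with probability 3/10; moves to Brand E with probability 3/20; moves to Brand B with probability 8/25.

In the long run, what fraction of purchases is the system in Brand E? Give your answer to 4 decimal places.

0.2274

Let the stationary distribution be π with π = πP and π_1 + π_2 + π_3 + π_4 = 1.
π_1 = 0.22·π_1 + 0.2·π_2 + 0.18·π_3 + 0.23·π_4
π_2 = 0.27·π_1 + 0.24·π_2 + 0.27·π_3 + 0.15·π_4
π_3 = 0.22·π_1 + 0.27·π_2 + 0.24·π_3 + 0.32·π_4
Solving with the normalization constraint gives π = (0.2078, 0.2274, 0.2665, 0.2983).
So the stationary probability of Brand E is 0.2274.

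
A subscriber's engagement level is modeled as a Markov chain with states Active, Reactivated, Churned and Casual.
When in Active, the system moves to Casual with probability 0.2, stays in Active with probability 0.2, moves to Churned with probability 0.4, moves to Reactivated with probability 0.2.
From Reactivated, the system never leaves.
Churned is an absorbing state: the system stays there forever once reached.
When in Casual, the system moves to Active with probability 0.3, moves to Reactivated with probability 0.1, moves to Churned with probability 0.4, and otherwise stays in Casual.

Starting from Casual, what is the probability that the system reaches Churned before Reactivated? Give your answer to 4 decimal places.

Let h(s) be the probability of absorption at Churned starting from transient state s. Then h(Churned) = 1 and h(Reactivated) = 0. By first-step analysis:
h(Active) = 0.2·h(Active) + 0.2·0 + 0.4·1 + 0.2·h(Casual)
h(Casual) = 0.3·h(Active) + 0.1·0 + 0.4·1 + 0.2·h(Casual)
Solving: h(Active) = 0.6897, h(Casual) = 0.7586.
Starting from Casual, the probability is 0.7586.

0.7586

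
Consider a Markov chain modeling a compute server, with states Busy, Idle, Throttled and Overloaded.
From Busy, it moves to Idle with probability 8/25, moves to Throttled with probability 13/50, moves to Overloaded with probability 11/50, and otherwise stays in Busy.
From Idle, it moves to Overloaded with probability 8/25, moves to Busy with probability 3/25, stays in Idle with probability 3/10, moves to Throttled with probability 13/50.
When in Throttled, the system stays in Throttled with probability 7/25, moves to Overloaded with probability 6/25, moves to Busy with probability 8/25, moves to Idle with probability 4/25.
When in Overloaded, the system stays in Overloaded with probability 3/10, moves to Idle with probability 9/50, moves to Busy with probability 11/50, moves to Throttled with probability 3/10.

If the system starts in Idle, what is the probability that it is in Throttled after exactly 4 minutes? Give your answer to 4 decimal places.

Propagate the distribution vector 4 minutes from Idle.
After 0 minutes: (0.0000, 1.0000, 0.0000, 0.0000)
After 1 minute: (0.1200, 0.3000, 0.2600, 0.3200)
After 2 minutes: (0.2136, 0.2276, 0.2780, 0.2808)
After 3 minutes: (0.2208, 0.2317, 0.2768, 0.2708)
After 4 minutes: (0.2201, 0.2332, 0.2764, 0.2704)
P(in Throttled after 4 minutes) = 0.2764

0.2764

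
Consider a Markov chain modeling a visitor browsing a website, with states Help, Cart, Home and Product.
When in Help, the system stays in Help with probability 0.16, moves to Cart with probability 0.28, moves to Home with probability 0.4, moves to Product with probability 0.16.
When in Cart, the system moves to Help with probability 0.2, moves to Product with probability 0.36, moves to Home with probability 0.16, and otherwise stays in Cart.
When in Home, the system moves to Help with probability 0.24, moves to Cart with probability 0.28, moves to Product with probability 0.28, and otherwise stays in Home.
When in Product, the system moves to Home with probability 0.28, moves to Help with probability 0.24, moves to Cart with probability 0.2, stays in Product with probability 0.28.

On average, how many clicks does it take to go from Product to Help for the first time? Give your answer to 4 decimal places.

4.3385

Let t(s) be the expected number of clicks to first reach Help from state s, with t(Help) = 0. Conditioning on the first click:
t(Cart) = 1 + 0.28·t(Cart) + 0.16·t(Home) + 0.36·t(Product)
t(Home) = 1 + 0.28·t(Cart) + 0.2·t(Home) + 0.28·t(Product)
t(Product) = 1 + 0.2·t(Cart) + 0.28·t(Home) + 0.28·t(Product)
Solving: t(Cart) = 4.5253, t(Home) = 4.3523, t(Product) = 4.3385.
Expected clicks from Product to Help: 4.3385.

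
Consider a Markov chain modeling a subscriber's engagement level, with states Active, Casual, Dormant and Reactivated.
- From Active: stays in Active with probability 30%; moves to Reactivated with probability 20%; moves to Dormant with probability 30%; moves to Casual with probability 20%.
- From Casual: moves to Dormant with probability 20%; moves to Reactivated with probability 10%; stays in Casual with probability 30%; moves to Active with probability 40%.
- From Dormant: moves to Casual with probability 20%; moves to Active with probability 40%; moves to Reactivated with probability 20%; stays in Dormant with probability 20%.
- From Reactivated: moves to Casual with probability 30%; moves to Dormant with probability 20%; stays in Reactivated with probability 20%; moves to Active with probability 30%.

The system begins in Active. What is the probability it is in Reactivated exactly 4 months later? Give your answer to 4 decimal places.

Propagate the distribution vector 4 months from Active.
After 0 months: (1.0000, 0.0000, 0.0000, 0.0000)
After 1 month: (0.3000, 0.2000, 0.3000, 0.2000)
After 2 months: (0.3500, 0.2400, 0.2300, 0.1800)
After 3 months: (0.3470, 0.2420, 0.2350, 0.1760)
After 4 months: (0.3477, 0.2418, 0.2347, 0.1758)
P(in Reactivated after 4 months) = 0.1758

0.1758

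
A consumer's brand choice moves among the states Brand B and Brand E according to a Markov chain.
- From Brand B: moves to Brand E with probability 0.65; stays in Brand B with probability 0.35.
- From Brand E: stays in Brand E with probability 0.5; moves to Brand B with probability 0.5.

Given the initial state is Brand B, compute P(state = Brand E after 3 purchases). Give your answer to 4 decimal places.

Propagate the distribution vector 3 purchases from Brand B.
After 0 purchases: (1.0000, 0.0000)
After 1 purchase: (0.3500, 0.6500)
After 2 purchases: (0.4475, 0.5525)
After 3 purchases: (0.4329, 0.5671)
P(in Brand E after 3 purchases) = 0.5671

0.5671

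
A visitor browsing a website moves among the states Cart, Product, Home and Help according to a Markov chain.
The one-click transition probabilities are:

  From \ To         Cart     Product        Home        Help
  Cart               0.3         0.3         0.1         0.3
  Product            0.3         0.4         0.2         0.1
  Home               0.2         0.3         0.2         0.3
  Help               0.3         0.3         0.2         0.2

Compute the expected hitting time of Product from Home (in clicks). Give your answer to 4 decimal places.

3.3333

Let t(s) be the expected number of clicks to first reach Product from state s, with t(Product) = 0. Conditioning on the first click:
t(Cart) = 1 + 0.3·t(Cart) + 0.1·t(Home) + 0.3·t(Help)
t(Home) = 1 + 0.2·t(Cart) + 0.2·t(Home) + 0.3·t(Help)
t(Help) = 1 + 0.3·t(Cart) + 0.2·t(Home) + 0.2·t(Help)
Solving: t(Cart) = 3.3333, t(Home) = 3.3333, t(Help) = 3.3333.
Expected clicks from Home to Product: 3.3333.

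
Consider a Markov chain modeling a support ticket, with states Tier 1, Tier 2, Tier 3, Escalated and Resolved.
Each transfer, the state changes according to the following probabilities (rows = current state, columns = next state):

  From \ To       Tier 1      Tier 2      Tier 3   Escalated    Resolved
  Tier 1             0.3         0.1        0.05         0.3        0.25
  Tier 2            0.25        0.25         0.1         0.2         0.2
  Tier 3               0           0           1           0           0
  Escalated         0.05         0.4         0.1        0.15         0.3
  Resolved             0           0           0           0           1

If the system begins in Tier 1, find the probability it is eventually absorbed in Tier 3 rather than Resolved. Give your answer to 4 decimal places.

Let h(s) be the probability of absorption at Tier 3 starting from transient state s. Then h(Tier 3) = 1 and h(Resolved) = 0. By first-step analysis:
h(Tier 1) = 0.3·h(Tier 1) + 0.1·h(Tier 2) + 0.05·1 + 0.3·h(Escalated) + 0.25·0
h(Tier 2) = 0.25·h(Tier 1) + 0.25·h(Tier 2) + 0.1·1 + 0.2·h(Escalated) + 0.2·0
h(Escalated) = 0.05·h(Tier 1) + 0.4·h(Tier 2) + 0.1·1 + 0.15·h(Escalated) + 0.3·0
Solving: h(Tier 1) = 0.2230, h(Tier 2) = 0.2774, h(Escalated) = 0.2613.
Starting from Tier 1, the probability is 0.2230.

0.2230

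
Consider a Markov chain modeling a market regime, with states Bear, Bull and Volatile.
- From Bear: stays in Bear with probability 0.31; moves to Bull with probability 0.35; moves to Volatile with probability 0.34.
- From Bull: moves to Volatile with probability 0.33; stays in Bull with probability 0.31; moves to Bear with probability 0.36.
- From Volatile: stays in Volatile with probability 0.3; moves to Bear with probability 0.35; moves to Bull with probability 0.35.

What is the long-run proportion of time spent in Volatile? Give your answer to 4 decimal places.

Let the stationary distribution be π with π = πP and π_1 + π_2 + π_3 = 1.
π_1 = 0.31·π_1 + 0.36·π_2 + 0.35·π_3
π_2 = 0.35·π_1 + 0.31·π_2 + 0.35·π_3
Solving with the normalization constraint gives π = (0.3398, 0.3365, 0.3237).
So the stationary probability of Volatile is 0.3237.

0.3237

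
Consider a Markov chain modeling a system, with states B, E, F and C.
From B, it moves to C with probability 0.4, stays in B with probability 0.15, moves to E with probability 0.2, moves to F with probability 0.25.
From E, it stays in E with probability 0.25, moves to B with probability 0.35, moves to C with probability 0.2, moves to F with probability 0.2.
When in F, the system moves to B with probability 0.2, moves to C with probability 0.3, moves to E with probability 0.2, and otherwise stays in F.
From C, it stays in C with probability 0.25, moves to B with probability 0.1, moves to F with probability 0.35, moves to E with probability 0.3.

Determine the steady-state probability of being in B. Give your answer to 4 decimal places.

Let the stationary distribution be π with π = πP and π_1 + π_2 + π_3 + π_4 = 1.
π_1 = 0.15·π_1 + 0.35·π_2 + 0.2·π_3 + 0.1·π_4
π_2 = 0.2·π_1 + 0.25·π_2 + 0.2·π_3 + 0.3·π_4
π_3 = 0.25·π_1 + 0.2·π_2 + 0.3·π_3 + 0.35·π_4
Solving with the normalization constraint gives π = (0.1980, 0.2402, 0.2802, 0.2817).
So the stationary probability of B is 0.1980.

0.1980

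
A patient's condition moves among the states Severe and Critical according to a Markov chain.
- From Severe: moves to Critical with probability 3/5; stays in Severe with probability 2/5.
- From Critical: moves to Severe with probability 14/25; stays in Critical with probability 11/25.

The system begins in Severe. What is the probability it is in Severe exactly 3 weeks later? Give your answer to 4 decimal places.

0.4806

Propagate the distribution vector 3 weeks from Severe.
After 0 weeks: (1.0000, 0.0000)
After 1 week: (0.4000, 0.6000)
After 2 weeks: (0.4960, 0.5040)
After 3 weeks: (0.4806, 0.5194)
P(in Severe after 3 weeks) = 0.4806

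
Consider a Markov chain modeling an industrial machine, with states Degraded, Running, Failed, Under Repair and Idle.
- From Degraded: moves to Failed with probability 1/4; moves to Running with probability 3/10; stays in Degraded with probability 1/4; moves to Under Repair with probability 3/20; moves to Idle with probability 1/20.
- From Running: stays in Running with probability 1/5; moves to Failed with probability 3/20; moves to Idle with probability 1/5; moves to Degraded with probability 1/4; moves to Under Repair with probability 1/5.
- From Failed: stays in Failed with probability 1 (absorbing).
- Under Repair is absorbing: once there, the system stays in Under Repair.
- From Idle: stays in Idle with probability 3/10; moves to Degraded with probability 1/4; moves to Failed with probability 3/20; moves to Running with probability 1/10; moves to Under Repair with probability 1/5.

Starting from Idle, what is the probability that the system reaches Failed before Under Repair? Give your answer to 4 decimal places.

Let h(s) be the probability of absorption at Failed starting from transient state s. Then h(Failed) = 1 and h(Under Repair) = 0. By first-step analysis:
h(Degraded) = 0.25·h(Degraded) + 0.3·h(Running) + 0.25·1 + 0.15·0 + 0.05·h(Idle)
h(Running) = 0.25·h(Degraded) + 0.2·h(Running) + 0.15·1 + 0.2·0 + 0.2·h(Idle)
h(Idle) = 0.25·h(Degraded) + 0.1·h(Running) + 0.15·1 + 0.2·0 + 0.3·h(Idle)
Solving: h(Degraded) = 0.5586, h(Running) = 0.4828, h(Idle) = 0.4828.
Starting from Idle, the probability is 0.4828.

0.4828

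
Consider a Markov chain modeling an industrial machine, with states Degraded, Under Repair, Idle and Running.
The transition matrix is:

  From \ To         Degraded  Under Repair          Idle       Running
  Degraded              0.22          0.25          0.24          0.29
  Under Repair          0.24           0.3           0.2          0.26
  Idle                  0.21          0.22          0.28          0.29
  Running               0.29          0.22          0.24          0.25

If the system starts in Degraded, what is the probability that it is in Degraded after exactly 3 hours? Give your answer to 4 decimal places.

Propagate the distribution vector 3 hours from Degraded.
After 0 hours: (1.0000, 0.0000, 0.0000, 0.0000)
After 1 hour: (0.2200, 0.2500, 0.2400, 0.2900)
After 2 hours: (0.2429, 0.2466, 0.2396, 0.2709)
After 3 hours: (0.2415, 0.2470, 0.2397, 0.2718)
P(in Degraded after 3 hours) = 0.2415

0.2415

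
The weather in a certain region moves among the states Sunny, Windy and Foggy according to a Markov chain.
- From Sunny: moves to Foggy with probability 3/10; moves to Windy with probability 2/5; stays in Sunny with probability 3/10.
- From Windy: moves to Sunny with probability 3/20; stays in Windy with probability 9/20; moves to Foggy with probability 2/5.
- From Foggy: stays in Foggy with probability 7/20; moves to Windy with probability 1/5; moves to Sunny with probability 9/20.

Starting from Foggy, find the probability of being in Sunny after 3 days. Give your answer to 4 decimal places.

Propagate the distribution vector 3 days from Foggy.
After 0 days: (0.0000, 0.0000, 1.0000)
After 1 day: (0.4500, 0.2000, 0.3500)
After 2 days: (0.3225, 0.3400, 0.3375)
After 3 days: (0.2996, 0.3495, 0.3509)
P(in Sunny after 3 days) = 0.2996

0.2996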